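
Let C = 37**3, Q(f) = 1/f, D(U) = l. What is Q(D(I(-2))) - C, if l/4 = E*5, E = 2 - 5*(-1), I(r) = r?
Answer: -7091419/140 ≈ -50653.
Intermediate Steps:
E = 7 (E = 2 + 5 = 7)
l = 140 (l = 4*(7*5) = 4*35 = 140)
D(U) = 140
C = 50653
Q(D(I(-2))) - C = 1/140 - 1*50653 = 1/140 - 50653 = -7091419/140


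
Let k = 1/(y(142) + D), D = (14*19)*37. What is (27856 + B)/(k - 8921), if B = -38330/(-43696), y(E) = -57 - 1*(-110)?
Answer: -6022265739435/1928594927312 ≈ -3.1226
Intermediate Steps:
D = 9842 (D = 266*37 = 9842)
y(E) = 53 (y(E) = -57 + 110 = 53)
B = 19165/21848 (B = -38330*(-1/43696) = 19165/21848 ≈ 0.87720)
k = 1/9895 (k = 1/(53 + 9842) = 1/9895 ≈ 0.00010106)
(27856 + B)/(k - 8921) = (27856 + 19165/21848)/(1/9895 - 8921) = 608617053/(21848*(-88273294/9895)) = (608617053/21848)*(-9895/88273294) = -6022265739435/1928594927312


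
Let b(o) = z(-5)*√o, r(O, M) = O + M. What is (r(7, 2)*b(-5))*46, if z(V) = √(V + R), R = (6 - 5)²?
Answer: -828*√5 ≈ -1851.5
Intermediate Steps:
r(O, M) = M + O
R = 1 (R = 1² = 1)
z(V) = √(1 + V) (z(V) = √(V + 1) = √(1 + V))
b(o) = 2*I*√o (b(o) = √(1 - 5)*√o = √(-4)*√o = (2*I)*√o = 2*I*√o)
(r(7, 2)*b(-5))*46 = ((2 + 7)*(2*I*√(-5)))*46 = (9*(2*I*(I*√5)))*46 = (9*(-2*√5))*46 = -18*√5*46 = -828*√5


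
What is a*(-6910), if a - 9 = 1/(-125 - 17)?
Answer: -4412035/71 ≈ -62141.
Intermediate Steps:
a = 1277/142 (a = 9 + 1/(-125 - 17) = 9 + 1/(-142) = 9 - 1/142 = 1277/142 ≈ 8.9930)
a*(-6910) = (1277/142)*(-6910) = -4412035/71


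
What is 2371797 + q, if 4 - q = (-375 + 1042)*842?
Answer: 1810187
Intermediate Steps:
q = -561610 (q = 4 - (-375 + 1042)*842 = 4 - 667*842 = 4 - 1*561614 = 4 - 561614 = -561610)
2371797 + q = 2371797 - 561610 = 1810187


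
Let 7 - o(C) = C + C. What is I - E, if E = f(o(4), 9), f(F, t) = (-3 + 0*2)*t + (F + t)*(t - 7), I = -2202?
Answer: -2191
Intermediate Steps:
o(C) = 7 - 2*C (o(C) = 7 - (C + C) = 7 - 2*C)
f(F, t) = -3*t + (-7 + t)*(F + t) (f(F, t) = (-3 + 0)*t + (F + t)*(-7 + t) = -3*t + (-7 + t)*(F + t))
E = -11 (E = 9² - 10*9 - 7*(7 - 2*4) + (7 - 2*4)*9 = 81 - 90 - 7*(7 - 8) + (7 - 8)*9 = 81 - 90 - 7*(-1) - 1*9 = 81 - 90 + 7 - 9 = -11)
I - E = -2202 - 1*(-11) = -2202 + 11 = -2191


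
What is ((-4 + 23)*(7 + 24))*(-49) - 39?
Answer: -28900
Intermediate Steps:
((-4 + 23)*(7 + 24))*(-49) - 39 = (19*31)*(-49) - 39 = 589*(-49) - 39 = -28861 - 39 = -28900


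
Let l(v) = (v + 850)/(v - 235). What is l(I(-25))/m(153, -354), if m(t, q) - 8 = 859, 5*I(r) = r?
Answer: -169/41616 ≈ -0.0040609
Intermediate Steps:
I(r) = r/5
m(t, q) = 867 (m(t, q) = 8 + 859 = 867)
l(v) = (850 + v)/(-235 + v)
l(I(-25))/m(153, -354) = ((850 + (1/5)*(-25))/(-235 + (1/5)*(-25)))/867 = ((850 - 5)/(-235 - 5))*(1/867) = (845/(-240))*(1/867) = -1/240*845*(1/867) = -169/48*1/867 = -169/41616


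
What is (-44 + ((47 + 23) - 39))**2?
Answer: 169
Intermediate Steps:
(-44 + ((47 + 23) - 39))**2 = (-44 + (70 - 39))**2 = (-44 + 31)**2 = (-13)**2 = 169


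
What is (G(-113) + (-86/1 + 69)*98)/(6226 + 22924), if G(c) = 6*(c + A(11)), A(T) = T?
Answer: -1139/14575 ≈ -0.078148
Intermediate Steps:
G(c) = 66 + 6*c (G(c) = 6*(c + 11) = 6*(11 + c) = 66 + 6*c)
(G(-113) + (-86/1 + 69)*98)/(6226 + 22924) = ((66 + 6*(-113)) + (-86/1 + 69)*98)/(6226 + 22924) = ((66 - 678) + (-86*1 + 69)*98)/29150 = (-612 + (-86 + 69)*98)*(1/29150) = (-612 - 17*98)*(1/29150) = (-612 - 1666)*(1/29150) = -2278*1/29150 = -1139/14575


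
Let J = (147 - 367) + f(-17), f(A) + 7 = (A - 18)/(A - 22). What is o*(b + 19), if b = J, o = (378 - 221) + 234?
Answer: -3158107/39 ≈ -80977.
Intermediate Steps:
o = 391 (o = 157 + 234 = 391)
f(A) = -7 + (-18 + A)/(-22 + A) (f(A) = -7 + (A - 18)/(A - 22) = -7 + (-18 + A)/(-22 + A))
J = -8818/39 (J = (147 - 367) + 2*(68 - 3*(-17))/(-22 - 17) = -220 + 2*(68 + 51)/(-39) = -220 + 2*(-1/39)*119 = -220 - 238/39 = -8818/39 ≈ -226.10)
b = -8818/39 ≈ -226.10
o*(b + 19) = 391*(-8818/39 + 19) = 391*(-8077/39) = -3158107/39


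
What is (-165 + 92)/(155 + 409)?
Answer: -73/564 ≈ -0.12943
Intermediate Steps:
(-165 + 92)/(155 + 409) = -73/564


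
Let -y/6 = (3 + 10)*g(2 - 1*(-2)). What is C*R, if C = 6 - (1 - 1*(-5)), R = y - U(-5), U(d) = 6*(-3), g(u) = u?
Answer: 0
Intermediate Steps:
U(d) = -18
y = -312 (y = -6*(3 + 10)*(2 - 1*(-2)) = -78*(2 + 2) = -78*4 = -6*52 = -312)
R = -294 (R = -312 - 1*(-18) = -312 + 18 = -294)
C = 0 (C = 6 - (1 + 5) = 6 - 1*6 = 6 - 6 = 0)
C*R = 0*(-294) = 0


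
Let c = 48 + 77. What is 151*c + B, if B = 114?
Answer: 18989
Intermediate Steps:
c = 125
151*c + B = 151*125 + 114 = 18875 + 114 = 18989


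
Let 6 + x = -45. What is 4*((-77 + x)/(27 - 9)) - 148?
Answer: -1588/9 ≈ -176.44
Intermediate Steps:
x = -51 (x = -6 - 45 = -51)
4*((-77 + x)/(27 - 9)) - 148 = 4*((-77 - 51)/(27 - 9)) - 148 = 4*(-128/18) - 148 = 4*(-128*1/18) - 148 = 4*(-64/9) - 148 = -256/9 - 148 = -1588/9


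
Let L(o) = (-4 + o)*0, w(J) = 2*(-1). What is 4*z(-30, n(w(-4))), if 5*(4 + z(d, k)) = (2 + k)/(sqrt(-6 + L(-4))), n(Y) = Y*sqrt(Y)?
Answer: -16 - 8*sqrt(3)/15 - 4*I*sqrt(6)/15 ≈ -16.924 - 0.6532*I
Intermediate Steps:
w(J) = -2
L(o) = 0
n(Y) = Y**(3/2)
z(d, k) = -4 - I*sqrt(6)*(2 + k)/30 (z(d, k) = -4 + ((2 + k)/(sqrt(-6 + 0)))/5 = -4 + ((2 + k)/(sqrt(-6)))/5 = -4 + ((2 + k)/((I*sqrt(6))))/5 = -4 + ((2 + k)*(-I*sqrt(6)/6))/5 = -4 + (-I*sqrt(6)*(2 + k)/6)/5 = -4 - I*sqrt(6)*(2 + k)/30)
4*z(-30, n(w(-4))) = 4*(I*sqrt(6)*(-2 - (-2)**(3/2) + 20*I*sqrt(6))/30) = 4*(I*sqrt(6)*(-2 - (-2)*I*sqrt(2) + 20*I*sqrt(6))/30) = 4*(I*sqrt(6)*(-2 + 2*I*sqrt(2) + 20*I*sqrt(6))/30) = 2*I*sqrt(6)*(-2 + 2*I*sqrt(2) + 20*I*sqrt(6))/15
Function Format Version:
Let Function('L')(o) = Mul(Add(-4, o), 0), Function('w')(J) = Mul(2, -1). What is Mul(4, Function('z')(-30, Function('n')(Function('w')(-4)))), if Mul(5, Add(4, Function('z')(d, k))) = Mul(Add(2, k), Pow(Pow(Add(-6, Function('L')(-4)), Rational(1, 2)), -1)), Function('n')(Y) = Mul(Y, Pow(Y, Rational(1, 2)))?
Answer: Add(-16, Mul(Rational(-8, 15), Pow(3, Rational(1, 2))), Mul(Rational(-4, 15), I, Pow(6, Rational(1, 2)))) ≈ Add(-16.924, Mul(-0.65320, I))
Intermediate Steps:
Function('w')(J) = -2
Function('L')(o) = 0
Function('n')(Y) = Pow(Y, Rational(3, 2))
Function('z')(d, k) = Add(-4, Mul(Rational(-1, 30), I, Pow(6, Rational(1, 2)), Add(2, k))) (Function('z')(d, k) = Add(-4, Mul(Rational(1, 5), Mul(Add(2, k), Pow(Pow(Add(-6, 0), Rational(1, 2)), -1)))) = Add(-4, Mul(Rational(1, 5), Mul(Add(2, k), Pow(Pow(-6, Rational(1, 2)), -1)))) = Add(-4, Mul(Rational(1, 5), Mul(Add(2, k), Pow(Mul(I, Pow(6, Rational(1, 2))), -1)))) = Add(-4, Mul(Rational(1, 5), Mul(Add(2, k), Mul(Rational(-1, 6), I, Pow(6, Rational(1, 2)))))) = Add(-4, Mul(Rational(1, 5), Mul(Rational(-1, 6), I, Pow(6, Rational(1, 2)), Add(2, k)))) = Add(-4, Mul(Rational(-1, 30), I, Pow(6, Rational(1, 2)), Add(2, k))))
Mul(4, Function('z')(-30, Function('n')(Function('w')(-4)))) = Mul(4, Mul(Rational(1, 30), I, Pow(6, Rational(1, 2)), Add(-2, Mul(-1, Pow(-2, Rational(3, 2))), Mul(20, I, Pow(6, Rational(1, 2)))))) = Mul(4, Mul(Rational(1, 30), I, Pow(6, Rational(1, 2)), Add(-2, Mul(-1, Mul(-2, I, Pow(2, Rational(1, 2)))), Mul(20, I, Pow(6, Rational(1, 2)))))) = Mul(4, Mul(Rational(1, 30), I, Pow(6, Rational(1, 2)), Add(-2, Mul(2, I, Pow(2, Rational(1, 2))), Mul(20, I, Pow(6, Rational(1, 2)))))) = Mul(Rational(2, 15), I, Pow(6, Rational(1, 2)), Add(-2, Mul(2, I, Pow(2, Rational(1, 2))), Mul(20, I, Pow(6, Rational(1, 2)))))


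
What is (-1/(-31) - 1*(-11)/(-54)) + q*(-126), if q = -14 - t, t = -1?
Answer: 2741725/1674 ≈ 1637.8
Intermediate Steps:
q = -13 (q = -14 - 1*(-1) = -14 + 1 = -13)
(-1/(-31) - 1*(-11)/(-54)) + q*(-126) = (-1/(-31) - 1*(-11)/(-54)) - 13*(-126) = (-1*(-1/31) + 11*(-1/54)) + 1638 = (1/31 - 11/54) + 1638 = -287/1674 + 1638 = 2741725/1674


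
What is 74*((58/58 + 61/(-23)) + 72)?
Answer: 119732/23 ≈ 5205.7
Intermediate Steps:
74*((58/58 + 61/(-23)) + 72) = 74*((58*(1/58) + 61*(-1/23)) + 72) = 74*((1 - 61/23) + 72) = 74*(-38/23 + 72) = 74*(1618/23) = 119732/23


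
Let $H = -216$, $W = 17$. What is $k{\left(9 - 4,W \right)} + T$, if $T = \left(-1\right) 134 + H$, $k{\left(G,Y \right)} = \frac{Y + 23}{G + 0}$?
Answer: $-342$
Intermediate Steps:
$k{\left(G,Y \right)} = \frac{23 + Y}{G}$
$T = -350$ ($T = \left(-1\right) 134 - 216 = -134 - 216 = -350$)
$k{\left(9 - 4,W \right)} + T = \frac{23 + 17}{9 - 4} - 350 = \frac{1}{9 - 4} \cdot 40 - 350 = \frac{1}{5} \cdot 40 - 350 = 8 - 350 = -342$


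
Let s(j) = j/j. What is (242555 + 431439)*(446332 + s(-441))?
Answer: 300825764002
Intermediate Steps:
s(j) = 1
(242555 + 431439)*(446332 + s(-441)) = (242555 + 431439)*(446332 + 1) = 673994*446333 = 300825764002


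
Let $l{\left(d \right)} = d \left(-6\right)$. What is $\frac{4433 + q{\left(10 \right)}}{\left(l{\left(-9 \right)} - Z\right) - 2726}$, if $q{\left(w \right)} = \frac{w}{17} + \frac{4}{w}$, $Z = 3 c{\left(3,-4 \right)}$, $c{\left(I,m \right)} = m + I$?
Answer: $- \frac{376889}{226865} \approx -1.6613$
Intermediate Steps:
$c{\left(I,m \right)} = I + m$
$l{\left(d \right)} = - 6 d$
$Z = -3$ ($Z = 3 \left(3 - 4\right) = 3 \left(-1\right) = -3$)
$q{\left(w \right)} = \frac{4}{w} + \frac{w}{17}$ ($q{\left(w \right)} = w \frac{1}{17} + \frac{4}{w} = \frac{w}{17} + \frac{4}{w} = \frac{4}{w} + \frac{w}{17}$)
$\frac{4433 + q{\left(10 \right)}}{\left(l{\left(-9 \right)} - Z\right) - 2726} = \frac{4433 + \left(\frac{4}{10} + \frac{1}{17} \cdot 10\right)}{\left(\left(-6\right) \left(-9\right) - -3\right) - 2726} = \frac{4433 + \left(4 \cdot \frac{1}{10} + \frac{10}{17}\right)}{\left(54 + 3\right) - 2726} = \frac{4433 + \left(\frac{2}{5} + \frac{10}{17}\right)}{57 - 2726} = \frac{4433 + \frac{84}{85}}{-2669} = \frac{376889}{85} \left(- \frac{1}{2669}\right) = - \frac{376889}{226865}$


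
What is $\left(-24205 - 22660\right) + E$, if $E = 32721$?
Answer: $-14144$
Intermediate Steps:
$\left(-24205 - 22660\right) + E = \left(-24205 - 22660\right) + 32721 = -46865 + 32721 = -14144$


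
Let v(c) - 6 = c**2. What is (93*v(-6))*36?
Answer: 140616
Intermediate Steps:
v(c) = 6 + c**2
(93*v(-6))*36 = (93*(6 + (-6)**2))*36 = (93*(6 + 36))*36 = (93*42)*36 = 3906*36 = 140616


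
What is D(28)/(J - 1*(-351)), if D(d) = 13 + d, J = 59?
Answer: ⅒ ≈ 0.10000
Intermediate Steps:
D(28)/(J - 1*(-351)) = (13 + 28)/(59 - 1*(-351)) = 41/(59 + 351) = 41/410 = 41*(1/410) = ⅒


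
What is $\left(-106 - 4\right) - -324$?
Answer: $214$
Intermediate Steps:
$\left(-106 - 4\right) - -324 = -110 + 324 = 214$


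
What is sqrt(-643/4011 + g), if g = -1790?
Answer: I*sqrt(28800315663)/4011 ≈ 42.31*I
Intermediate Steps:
sqrt(-643/4011 + g) = sqrt(-643/4011 - 1790) = sqrt(-7180333/4011) = I*sqrt(28800315663)/4011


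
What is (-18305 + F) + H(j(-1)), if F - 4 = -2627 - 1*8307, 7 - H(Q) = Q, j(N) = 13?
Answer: -29241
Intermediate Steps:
H(Q) = 7 - Q
F = -10930 (F = 4 + (-2627 - 1*8307) = 4 + (-2627 - 8307) = 4 - 10934 = -10930)
(-18305 + F) + H(j(-1)) = (-18305 - 10930) + (7 - 1*13) = -29235 + (7 - 13) = -29235 - 6 = -29241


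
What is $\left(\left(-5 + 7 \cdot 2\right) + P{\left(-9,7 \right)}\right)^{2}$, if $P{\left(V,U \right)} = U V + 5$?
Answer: $2401$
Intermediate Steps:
$P{\left(V,U \right)} = 5 + U V$
$\left(\left(-5 + 7 \cdot 2\right) + P{\left(-9,7 \right)}\right)^{2} = \left(\left(-5 + 7 \cdot 2\right) + \left(5 + 7 \left(-9\right)\right)\right)^{2} = \left(\left(-5 + 14\right) + \left(5 - 63\right)\right)^{2} = \left(9 - 58\right)^{2} = \left(-49\right)^{2} = 2401$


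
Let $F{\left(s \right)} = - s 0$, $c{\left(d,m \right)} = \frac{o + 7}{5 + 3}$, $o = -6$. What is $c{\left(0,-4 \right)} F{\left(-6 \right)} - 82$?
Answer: $-82$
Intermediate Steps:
$c{\left(d,m \right)} = \frac{1}{8}$ ($c{\left(d,m \right)} = \frac{-6 + 7}{5 + 3} = 1 \cdot \frac{1}{8} = \frac{1}{8}$)
$F{\left(s \right)} = 0$
$c{\left(0,-4 \right)} F{\left(-6 \right)} - 82 = \frac{1}{8} \cdot 0 - 82 = 0 - 82 = -82$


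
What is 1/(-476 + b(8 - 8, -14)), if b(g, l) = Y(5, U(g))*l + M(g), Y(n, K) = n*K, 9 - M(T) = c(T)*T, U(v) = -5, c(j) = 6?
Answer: -1/117 ≈ -0.0085470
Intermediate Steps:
M(T) = 9 - 6*T
Y(n, K) = K*n
b(g, l) = 9 - 25*l - 6*g (b(g, l) = (-5*5)*l + (9 - 6*g) = -25*l + (9 - 6*g) = 9 - 25*l - 6*g)
1/(-476 + b(8 - 8, -14)) = 1/(-476 + (9 - 25*(-14) - 6*(8 - 8))) = 1/(-476 + (9 + 350 - 6*0)) = 1/(-476 + (9 + 350 + 0)) = 1/(-476 + 359) = 1/(-117) = -1/117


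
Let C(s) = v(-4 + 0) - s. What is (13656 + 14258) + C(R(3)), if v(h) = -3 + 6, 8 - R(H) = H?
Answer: 27912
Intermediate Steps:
R(H) = 8 - H
v(h) = 3
C(s) = 3 - s
(13656 + 14258) + C(R(3)) = (13656 + 14258) + (3 - (8 - 1*3)) = 27914 + (3 - (8 - 3)) = 27914 + (3 - 1*5) = 27914 + (3 - 5) = 27914 - 2 = 27912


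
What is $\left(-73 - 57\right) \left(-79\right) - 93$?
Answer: $10177$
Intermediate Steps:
$\left(-73 - 57\right) \left(-79\right) - 93 = \left(-130\right) \left(-79\right) - 93 = 10270 - 93 = 10177$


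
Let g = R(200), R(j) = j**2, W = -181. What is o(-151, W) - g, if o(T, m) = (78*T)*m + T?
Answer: 2091667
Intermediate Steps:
o(T, m) = T + 78*T*m (o(T, m) = 78*T*m + T = T + 78*T*m)
g = 40000 (g = 200**2 = 40000)
o(-151, W) - g = -151*(1 + 78*(-181)) - 1*40000 = -151*(1 - 14118) - 40000 = -151*(-14117) - 40000 = 2131667 - 40000 = 2091667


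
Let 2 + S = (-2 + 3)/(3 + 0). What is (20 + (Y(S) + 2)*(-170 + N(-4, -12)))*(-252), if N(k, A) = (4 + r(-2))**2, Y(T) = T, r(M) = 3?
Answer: 5124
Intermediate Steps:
S = -5/3 (S = -2 + (-2 + 3)/(3 + 0) = -2 + 1/3 = -5/3 ≈ -1.6667)
N(k, A) = 49 (N(k, A) = (4 + 3)**2 = 7**2 = 49)
(20 + (Y(S) + 2)*(-170 + N(-4, -12)))*(-252) = (20 + (-5/3 + 2)*(-170 + 49))*(-252) = (20 + (1/3)*(-121))*(-252) = (20 - 121/3)*(-252) = -61/3*(-252) = 5124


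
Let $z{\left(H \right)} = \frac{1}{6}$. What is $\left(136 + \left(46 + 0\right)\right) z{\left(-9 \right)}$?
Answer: $\frac{91}{3} \approx 30.333$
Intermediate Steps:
$z{\left(H \right)} = \frac{1}{6}$
$\left(136 + \left(46 + 0\right)\right) z{\left(-9 \right)} = \left(136 + \left(46 + 0\right)\right) \frac{1}{6} = \left(136 + 46\right) \frac{1}{6} = 182 \cdot \frac{1}{6} = \frac{91}{3}$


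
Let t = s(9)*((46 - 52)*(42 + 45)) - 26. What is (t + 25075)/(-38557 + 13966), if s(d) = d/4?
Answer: -47749/49182 ≈ -0.97086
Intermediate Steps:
s(d) = d/4 (s(d) = d*(1/4) = d/4)
t = -2401/2 (t = ((1/4)*9)*((46 - 52)*(42 + 45)) - 26 = 9*(-6*87)/4 - 26 = (9/4)*(-522) - 26 = -2349/2 - 26 = -2401/2 ≈ -1200.5)
(t + 25075)/(-38557 + 13966) = (-2401/2 + 25075)/(-38557 + 13966) = (47749/2)/(-24591) = (47749/2)*(-1/24591) = -47749/49182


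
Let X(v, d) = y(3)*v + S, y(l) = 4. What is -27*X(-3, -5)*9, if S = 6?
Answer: 1458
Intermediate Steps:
X(v, d) = 6 + 4*v (X(v, d) = 4*v + 6 = 6 + 4*v)
-27*X(-3, -5)*9 = -27*(6 + 4*(-3))*9 = -27*(6 - 12)*9 = -27*(-6)*9 = 162*9 = 1458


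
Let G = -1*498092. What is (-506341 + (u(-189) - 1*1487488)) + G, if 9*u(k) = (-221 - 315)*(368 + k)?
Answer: -22523233/9 ≈ -2.5026e+6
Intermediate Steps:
u(k) = -197248/9 - 536*k/9 (u(k) = ((-221 - 315)*(368 + k))/9 = (-536*(368 + k))/9 = (-197248 - 536*k)/9 = -197248/9 - 536*k/9)
G = -498092
(-506341 + (u(-189) - 1*1487488)) + G = (-506341 + ((-197248/9 - 536/9*(-189)) - 1*1487488)) - 498092 = (-506341 + ((-197248/9 + 11256) - 1487488)) - 498092 = (-506341 + (-95944/9 - 1487488)) - 498092 = (-506341 - 13483336/9) - 498092 = -18040405/9 - 498092 = -22523233/9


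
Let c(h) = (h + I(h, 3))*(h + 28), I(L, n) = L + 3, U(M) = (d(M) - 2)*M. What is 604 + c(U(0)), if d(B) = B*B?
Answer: 688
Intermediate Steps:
d(B) = B²
U(M) = M*(-2 + M²) (U(M) = (M² - 2)*M = (-2 + M²)*M = M*(-2 + M²))
I(L, n) = 3 + L
c(h) = (3 + 2*h)*(28 + h) (c(h) = (h + (3 + h))*(h + 28) = (3 + 2*h)*(28 + h))
604 + c(U(0)) = 604 + (84 + 2*(0*(-2 + 0²))² + 59*(0*(-2 + 0²))) = 604 + (84 + 2*(0*(-2 + 0))² + 59*(0*(-2 + 0))) = 604 + (84 + 2*(0*(-2))² + 59*(0*(-2))) = 604 + (84 + 2*0² + 59*0) = 604 + (84 + 2*0 + 0) = 604 + (84 + 0 + 0) = 604 + 84 = 688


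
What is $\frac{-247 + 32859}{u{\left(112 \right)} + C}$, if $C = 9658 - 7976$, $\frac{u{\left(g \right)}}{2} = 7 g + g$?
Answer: $\frac{16306}{1737} \approx 9.3875$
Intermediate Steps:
$u{\left(g \right)} = 16 g$ ($u{\left(g \right)} = 2 \left(7 g + g\right) = 2 \cdot 8 g = 16 g$)
$C = 1682$
$\frac{-247 + 32859}{u{\left(112 \right)} + C} = \frac{-247 + 32859}{16 \cdot 112 + 1682} = \frac{32612}{1792 + 1682} = \frac{32612}{3474} = 32612 \cdot \frac{1}{3474} = \frac{16306}{1737}$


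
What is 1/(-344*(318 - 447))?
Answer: 1/44376 ≈ 2.2535e-5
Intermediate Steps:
1/(-344*(318 - 447)) = 1/(-344*(-129)) = 1/44376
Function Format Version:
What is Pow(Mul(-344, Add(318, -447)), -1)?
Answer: Rational(1, 44376) ≈ 2.2535e-5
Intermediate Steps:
Pow(Mul(-344, Add(318, -447)), -1) = Pow(Mul(-344, -129), -1) = Pow(44376, -1) = Rational(1, 44376)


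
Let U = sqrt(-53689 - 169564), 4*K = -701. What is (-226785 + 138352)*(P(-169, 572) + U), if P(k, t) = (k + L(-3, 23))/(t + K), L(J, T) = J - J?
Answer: 59780708/1587 - 88433*I*sqrt(223253) ≈ 37669.0 - 4.1784e+7*I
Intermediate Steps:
L(J, T) = 0
K = -701/4 (K = (1/4)*(-701) = -701/4 ≈ -175.25)
P(k, t) = k/(-701/4 + t) (P(k, t) = (k + 0)/(t - 701/4) = k/(-701/4 + t))
U = I*sqrt(223253) (U = sqrt(-223253) = I*sqrt(223253) ≈ 472.5*I)
(-226785 + 138352)*(P(-169, 572) + U) = (-226785 + 138352)*(4*(-169)/(-701 + 4*572) + I*sqrt(223253)) = -88433*(4*(-169)/(-701 + 2288) + I*sqrt(223253)) = -88433*(4*(-169)/1587 + I*sqrt(223253)) = -88433*(4*(-169)*(1/1587) + I*sqrt(223253)) = -88433*(-676/1587 + I*sqrt(223253)) = 59780708/1587 - 88433*I*sqrt(223253)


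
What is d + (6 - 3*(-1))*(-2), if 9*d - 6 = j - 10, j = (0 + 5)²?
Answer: -47/3 ≈ -15.667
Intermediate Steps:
j = 25 (j = 5² = 25)
d = 7/3 (d = ⅔ + (25 - 10)/9 = ⅔ + (⅑)*15 = ⅔ + 5/3 = 7/3 ≈ 2.3333)
d + (6 - 3*(-1))*(-2) = 7/3 + (6 - 3*(-1))*(-2) = 7/3 + (6 + 3)*(-2) = 7/3 + 9*(-2) = 7/3 - 18 = -47/3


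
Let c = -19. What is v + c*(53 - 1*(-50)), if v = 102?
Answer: -1855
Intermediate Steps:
v + c*(53 - 1*(-50)) = 102 - 19*(53 - 1*(-50)) = 102 - 19*(53 + 50) = 102 - 19*103 = 102 - 1957 = -1855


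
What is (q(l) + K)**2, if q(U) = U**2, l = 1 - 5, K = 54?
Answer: 4900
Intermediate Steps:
l = -4
(q(l) + K)**2 = ((-4)**2 + 54)**2 = (16 + 54)**2 = 70**2 = 4900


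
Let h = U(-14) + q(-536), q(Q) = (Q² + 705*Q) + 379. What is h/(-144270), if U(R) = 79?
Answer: 5007/8015 ≈ 0.62470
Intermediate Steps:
q(Q) = 379 + Q² + 705*Q
h = -90126 (h = 79 + (379 + (-536)² + 705*(-536)) = 79 + (379 + 287296 - 377880) = 79 - 90205 = -90126)
h/(-144270) = -90126/(-144270) = -90126*(-1/144270) = 5007/8015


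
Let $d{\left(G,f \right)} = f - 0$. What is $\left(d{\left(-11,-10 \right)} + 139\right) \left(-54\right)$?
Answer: $-6966$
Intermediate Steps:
$d{\left(G,f \right)} = f$ ($d{\left(G,f \right)} = f + 0 = f$)
$\left(d{\left(-11,-10 \right)} + 139\right) \left(-54\right) = \left(-10 + 139\right) \left(-54\right) = 129 \left(-54\right) = -6966$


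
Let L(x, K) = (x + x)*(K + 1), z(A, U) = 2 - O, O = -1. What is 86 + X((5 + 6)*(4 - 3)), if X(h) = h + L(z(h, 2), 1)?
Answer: 109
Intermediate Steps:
z(A, U) = 3 (z(A, U) = 2 - 1*(-1) = 2 + 1 = 3)
L(x, K) = 2*x*(1 + K) (L(x, K) = (2*x)*(1 + K) = 2*x*(1 + K))
X(h) = 12 + h (X(h) = h + 2*3*(1 + 1) = h + 2*3*2 = h + 12 = 12 + h)
86 + X((5 + 6)*(4 - 3)) = 86 + (12 + (5 + 6)*(4 - 3)) = 86 + (12 + 11*1) = 86 + (12 + 11) = 86 + 23 = 109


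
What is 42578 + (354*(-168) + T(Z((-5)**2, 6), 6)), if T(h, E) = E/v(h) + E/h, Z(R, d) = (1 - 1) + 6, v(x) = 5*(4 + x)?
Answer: -422322/25 ≈ -16893.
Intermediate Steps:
v(x) = 20 + 5*x
Z(R, d) = 6 (Z(R, d) = 0 + 6 = 6)
T(h, E) = E/h + E/(20 + 5*h) (T(h, E) = E/(20 + 5*h) + E/h = E/h + E/(20 + 5*h))
42578 + (354*(-168) + T(Z((-5)**2, 6), 6)) = 42578 + (354*(-168) + (2/5)*6*(10 + 3*6)/(6*(4 + 6))) = 42578 + (-59472 + (2/5)*6*(1/6)*(10 + 18)/10) = 42578 + (-59472 + (2/5)*6*(1/6)*(1/10)*28) = 42578 + (-59472 + 28/25) = 42578 - 1486772/25 = -422322/25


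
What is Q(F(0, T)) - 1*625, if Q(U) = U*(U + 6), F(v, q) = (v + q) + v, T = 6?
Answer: -553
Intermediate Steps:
F(v, q) = q + 2*v (F(v, q) = (q + v) + v = q + 2*v)
Q(U) = U*(6 + U)
Q(F(0, T)) - 1*625 = (6 + 2*0)*(6 + (6 + 2*0)) - 1*625 = (6 + 0)*(6 + (6 + 0)) - 625 = 6*(6 + 6) - 625 = 6*12 - 625 = 72 - 625 = -553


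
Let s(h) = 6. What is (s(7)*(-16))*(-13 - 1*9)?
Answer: 2112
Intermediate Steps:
(s(7)*(-16))*(-13 - 1*9) = (6*(-16))*(-13 - 1*9) = -96*(-13 - 9) = -96*(-22) = 2112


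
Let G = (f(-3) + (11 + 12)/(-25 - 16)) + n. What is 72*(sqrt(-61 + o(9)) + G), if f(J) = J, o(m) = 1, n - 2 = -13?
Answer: -42984/41 + 144*I*sqrt(15) ≈ -1048.4 + 557.71*I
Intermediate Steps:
n = -11 (n = 2 - 13 = -11)
G = -597/41 (G = (-3 + (11 + 12)/(-25 - 16)) - 11 = (-3 + 23/(-41)) - 11 = (-3 + 23*(-1/41)) - 11 = (-3 - 23/41) - 11 = -146/41 - 11 = -597/41 ≈ -14.561)
72*(sqrt(-61 + o(9)) + G) = 72*(sqrt(-61 + 1) - 597/41) = 72*(sqrt(-60) - 597/41) = 72*(2*I*sqrt(15) - 597/41) = 72*(-597/41 + 2*I*sqrt(15)) = -42984/41 + 144*I*sqrt(15)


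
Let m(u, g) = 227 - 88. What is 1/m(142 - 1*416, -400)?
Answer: 1/139 ≈ 0.0071942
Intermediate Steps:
m(u, g) = 139
1/m(142 - 1*416, -400) = 1/139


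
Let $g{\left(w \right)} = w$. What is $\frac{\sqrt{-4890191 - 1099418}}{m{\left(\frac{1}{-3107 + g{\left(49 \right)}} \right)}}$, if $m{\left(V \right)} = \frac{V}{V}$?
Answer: $i \sqrt{5989609} \approx 2447.4 i$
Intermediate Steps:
$m{\left(V \right)} = 1$
$\frac{\sqrt{-4890191 - 1099418}}{m{\left(\frac{1}{-3107 + g{\left(49 \right)}} \right)}} = \frac{\sqrt{-4890191 - 1099418}}{1} = \sqrt{-5989609} \cdot 1 = i \sqrt{5989609} \cdot 1 = i \sqrt{5989609}$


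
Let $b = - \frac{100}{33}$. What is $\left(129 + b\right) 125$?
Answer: $\frac{519625}{33} \approx 15746.0$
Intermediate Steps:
$b = - \frac{100}{33}$ ($b = \left(-100\right) \frac{1}{33} = - \frac{100}{33} \approx -3.0303$)
$\left(129 + b\right) 125 = \left(129 - \frac{100}{33}\right) 125 = \frac{4157}{33} \cdot 125 = \frac{519625}{33}$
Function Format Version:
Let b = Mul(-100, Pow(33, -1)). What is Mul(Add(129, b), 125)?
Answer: Rational(519625, 33) ≈ 15746.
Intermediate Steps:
b = Rational(-100, 33) (b = Mul(-100, Rational(1, 33)) = Rational(-100, 33) ≈ -3.0303)
Mul(Add(129, b), 125) = Mul(Add(129, Rational(-100, 33)), 125) = Mul(Rational(4157, 33), 125) = Rational(519625, 33)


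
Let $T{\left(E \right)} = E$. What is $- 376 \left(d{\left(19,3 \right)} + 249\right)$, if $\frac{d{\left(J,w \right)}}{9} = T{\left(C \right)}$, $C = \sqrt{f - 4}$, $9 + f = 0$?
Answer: $-93624 - 3384 i \sqrt{13} \approx -93624.0 - 12201.0 i$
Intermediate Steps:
$f = -9$ ($f = -9 + 0 = -9$)
$C = i \sqrt{13}$ ($C = \sqrt{-9 - 4} = \sqrt{-13} = i \sqrt{13} \approx 3.6056 i$)
$d{\left(J,w \right)} = 9 i \sqrt{13}$
$- 376 \left(d{\left(19,3 \right)} + 249\right) = - 376 \left(9 i \sqrt{13} + 249\right) = - 376 \left(249 + 9 i \sqrt{13}\right) = -93624 - 3384 i \sqrt{13}$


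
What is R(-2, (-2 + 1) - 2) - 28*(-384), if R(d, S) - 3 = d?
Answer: 10753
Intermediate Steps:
R(d, S) = 3 + d
R(-2, (-2 + 1) - 2) - 28*(-384) = (3 - 2) - 28*(-384) = 1 + 10752 = 10753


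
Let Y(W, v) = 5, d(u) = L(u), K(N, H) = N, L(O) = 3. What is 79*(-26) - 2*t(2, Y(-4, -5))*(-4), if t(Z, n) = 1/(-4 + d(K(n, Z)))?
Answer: -2062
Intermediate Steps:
d(u) = 3
t(Z, n) = -1 (t(Z, n) = 1/(-4 + 3) = 1/(-1) = -1)
79*(-26) - 2*t(2, Y(-4, -5))*(-4) = 79*(-26) - 2*(-1)*(-4) = -2054 + 2*(-4) = -2054 - 8 = -2062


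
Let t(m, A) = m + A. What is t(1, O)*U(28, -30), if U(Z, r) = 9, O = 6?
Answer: 63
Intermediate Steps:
t(m, A) = A + m
t(1, O)*U(28, -30) = (6 + 1)*9 = 7*9 = 63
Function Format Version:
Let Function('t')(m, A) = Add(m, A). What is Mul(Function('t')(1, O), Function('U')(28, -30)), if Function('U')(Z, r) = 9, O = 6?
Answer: 63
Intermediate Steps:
Function('t')(m, A) = Add(A, m)
Mul(Function('t')(1, O), Function('U')(28, -30)) = Mul(Add(6, 1), 9) = Mul(7, 9) = 63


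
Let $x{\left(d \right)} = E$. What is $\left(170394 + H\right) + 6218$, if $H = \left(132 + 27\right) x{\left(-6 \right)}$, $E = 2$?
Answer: $176930$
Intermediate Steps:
$x{\left(d \right)} = 2$
$H = 318$ ($H = \left(132 + 27\right) 2 = 159 \cdot 2 = 318$)
$\left(170394 + H\right) + 6218 = \left(170394 + 318\right) + 6218 = 170712 + 6218 = 176930$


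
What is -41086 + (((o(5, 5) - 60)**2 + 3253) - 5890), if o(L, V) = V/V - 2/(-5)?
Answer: -1007226/25 ≈ -40289.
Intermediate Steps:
o(L, V) = 7/5 (o(L, V) = 1 - 2*(-1/5) = 1 + 2/5 = 7/5)
-41086 + (((o(5, 5) - 60)**2 + 3253) - 5890) = -41086 + (((7/5 - 60)**2 + 3253) - 5890) = -41086 + (((-293/5)**2 + 3253) - 5890) = -41086 + ((85849/25 + 3253) - 5890) = -41086 + (167174/25 - 5890) = -41086 + 19924/25 = -1007226/25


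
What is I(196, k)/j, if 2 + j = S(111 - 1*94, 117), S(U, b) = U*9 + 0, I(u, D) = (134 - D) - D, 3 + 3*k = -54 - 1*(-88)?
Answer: 340/453 ≈ 0.75055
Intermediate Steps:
k = 31/3 (k = -1 + (-54 - 1*(-88))/3 = -1 + (-54 + 88)/3 = -1 + (⅓)*34 = -1 + 34/3 = 31/3 ≈ 10.333)
I(u, D) = 134 - 2*D
S(U, b) = 9*U (S(U, b) = 9*U + 0 = 9*U)
j = 151 (j = -2 + 9*(111 - 1*94) = -2 + 9*(111 - 94) = -2 + 9*17 = -2 + 153 = 151)
I(196, k)/j = (134 - 2*31/3)/151 = (134 - 62/3)*(1/151) = (340/3)*(1/151) = 340/453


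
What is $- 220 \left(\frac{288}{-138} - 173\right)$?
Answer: $\frac{885940}{23} \approx 38519.0$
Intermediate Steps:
$- 220 \left(\frac{288}{-138} - 173\right) = - 220 \left(288 \left(- \frac{1}{138}\right) - 173\right) = - 220 \left(- \frac{48}{23} - 173\right) = \left(-220\right) \left(- \frac{4027}{23}\right) = \frac{885940}{23}$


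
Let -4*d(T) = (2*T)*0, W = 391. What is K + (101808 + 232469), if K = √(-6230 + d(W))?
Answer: 334277 + I*√6230 ≈ 3.3428e+5 + 78.93*I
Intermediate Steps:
d(T) = 0 (d(T) = -2*T*0/4 = -¼*0 = 0)
K = I*√6230 (K = √(-6230 + 0) = √(-6230) = I*√6230 ≈ 78.93*I)
K + (101808 + 232469) = I*√6230 + (101808 + 232469) = I*√6230 + 334277 = 334277 + I*√6230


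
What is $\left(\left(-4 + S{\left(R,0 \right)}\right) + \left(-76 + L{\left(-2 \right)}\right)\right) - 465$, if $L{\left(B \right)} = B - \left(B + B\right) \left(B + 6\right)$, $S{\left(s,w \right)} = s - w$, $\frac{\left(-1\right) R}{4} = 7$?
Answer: $-559$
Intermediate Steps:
$R = -28$ ($R = \left(-4\right) 7 = -28$)
$L{\left(B \right)} = B - 2 B \left(6 + B\right)$
$\left(\left(-4 + S{\left(R,0 \right)}\right) + \left(-76 + L{\left(-2 \right)}\right)\right) - 465 = \left(\left(-4 - 28\right) - \left(76 - 2 \left(11 + 2 \left(-2\right)\right)\right)\right) - 465 = \left(\left(-4 + \left(-28 + 0\right)\right) - \left(76 - 2 \left(11 - 4\right)\right)\right) - 465 = \left(\left(-4 - 28\right) - \left(76 - 14\right)\right) - 465 = \left(-32 + \left(-76 + 14\right)\right) - 465 = \left(-32 - 62\right) - 465 = -94 - 465 = -559$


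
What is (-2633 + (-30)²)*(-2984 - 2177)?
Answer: 8944013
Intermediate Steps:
(-2633 + (-30)²)*(-2984 - 2177) = (-2633 + 900)*(-5161) = -1733*(-5161) = 8944013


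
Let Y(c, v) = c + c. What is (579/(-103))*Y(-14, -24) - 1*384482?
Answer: -39585434/103 ≈ -3.8432e+5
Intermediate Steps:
Y(c, v) = 2*c
(579/(-103))*Y(-14, -24) - 1*384482 = (579/(-103))*(2*(-14)) - 1*384482 = (579*(-1/103))*(-28) - 384482 = -579/103*(-28) - 384482 = 16212/103 - 384482 = -39585434/103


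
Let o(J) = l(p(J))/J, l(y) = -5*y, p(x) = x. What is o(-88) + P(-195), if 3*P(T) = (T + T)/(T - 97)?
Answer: -665/146 ≈ -4.5548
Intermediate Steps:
P(T) = 2*T/(3*(-97 + T)) (P(T) = ((T + T)/(T - 97))/3 = ((2*T)/(-97 + T))/3 = (2*T/(-97 + T))/3 = 2*T/(3*(-97 + T)))
o(J) = -5 (o(J) = (-5*J)/J = -5)
o(-88) + P(-195) = -5 + (⅔)*(-195)/(-97 - 195) = -5 + (⅔)*(-195)/(-292) = -5 + (⅔)*(-195)*(-1/292) = -5 + 65/146 = -665/146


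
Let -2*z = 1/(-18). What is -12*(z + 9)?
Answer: -325/3 ≈ -108.33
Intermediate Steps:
z = 1/36 (z = -½/(-18) = -½*(-1/18) = 1/36 ≈ 0.027778)
-12*(z + 9) = -12*(1/36 + 9) = -12*325/36 = -325/3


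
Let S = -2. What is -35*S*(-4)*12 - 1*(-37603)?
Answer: 34243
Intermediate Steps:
-35*S*(-4)*12 - 1*(-37603) = -35*(-2*(-4))*12 - 1*(-37603) = -280*12 + 37603 = -3360 + 37603 = 34243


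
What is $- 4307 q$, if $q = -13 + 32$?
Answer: $-81833$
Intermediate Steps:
$q = 19$
$- 4307 q = \left(-4307\right) 19 = -81833$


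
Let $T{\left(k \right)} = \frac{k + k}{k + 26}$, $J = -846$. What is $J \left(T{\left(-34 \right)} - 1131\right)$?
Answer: $949635$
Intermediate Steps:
$T{\left(k \right)} = \frac{2 k}{26 + k}$
$J \left(T{\left(-34 \right)} - 1131\right) = - 846 \left(2 \left(-34\right) \frac{1}{26 - 34} - 1131\right) = - 846 \left(2 \left(-34\right) \frac{1}{-8} - 1131\right) = - 846 \left(2 \left(-34\right) \left(- \frac{1}{8}\right) - 1131\right) = - 846 \left(\frac{17}{2} - 1131\right) = \left(-846\right) \left(- \frac{2245}{2}\right) = 949635$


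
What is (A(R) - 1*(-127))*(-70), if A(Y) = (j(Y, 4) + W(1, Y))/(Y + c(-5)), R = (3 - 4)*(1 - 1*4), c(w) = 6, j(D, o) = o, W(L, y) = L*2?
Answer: -26810/3 ≈ -8936.7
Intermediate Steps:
W(L, y) = 2*L
R = 3 (R = -(1 - 4) = -1*(-3) = 3)
A(Y) = 6/(6 + Y) (A(Y) = (4 + 2*1)/(Y + 6) = (4 + 2)/(6 + Y) = 6/(6 + Y))
(A(R) - 1*(-127))*(-70) = (6/(6 + 3) - 1*(-127))*(-70) = (6/9 + 127)*(-70) = (6*(1/9) + 127)*(-70) = (2/3 + 127)*(-70) = (383/3)*(-70) = -26810/3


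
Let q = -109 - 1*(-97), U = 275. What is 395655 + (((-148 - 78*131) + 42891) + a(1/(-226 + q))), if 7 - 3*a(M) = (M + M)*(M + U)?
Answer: 12127001861/28322 ≈ 4.2818e+5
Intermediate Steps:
q = -12 (q = -109 + 97 = -12)
a(M) = 7/3 - 2*M*(275 + M)/3 (a(M) = 7/3 - (M + M)*(M + 275)/3 = 7/3 - 2*M*(275 + M)/3)
395655 + (((-148 - 78*131) + 42891) + a(1/(-226 + q))) = 395655 + (((-148 - 78*131) + 42891) + (7/3 - 550/(3*(-226 - 12)) - 2/(3*(-226 - 12)²))) = 395655 + (((-148 - 10218) + 42891) + (7/3 - 550/3/(-238) - 2*(1/(-238))²/3)) = 395655 + ((-10366 + 42891) + (7/3 - 550/3*(-1/238) - 2*(-1/238)²/3)) = 395655 + (32525 + (7/3 + 275/357 - ⅔*1/56644)) = 395655 + (32525 + (7/3 + 275/357 - 1/84966)) = 395655 + (32525 + 87901/28322) = 395655 + 921260951/28322 = 12127001861/28322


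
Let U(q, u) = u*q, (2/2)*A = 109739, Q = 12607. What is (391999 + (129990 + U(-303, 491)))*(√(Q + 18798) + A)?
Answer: 40956350624 + 373216*√31405 ≈ 4.1023e+10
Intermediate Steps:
A = 109739
U(q, u) = q*u
(391999 + (129990 + U(-303, 491)))*(√(Q + 18798) + A) = (391999 + (129990 - 303*491))*(√(12607 + 18798) + 109739) = (391999 + (129990 - 148773))*(√31405 + 109739) = (391999 - 18783)*(109739 + √31405) = 373216*(109739 + √31405) = 40956350624 + 373216*√31405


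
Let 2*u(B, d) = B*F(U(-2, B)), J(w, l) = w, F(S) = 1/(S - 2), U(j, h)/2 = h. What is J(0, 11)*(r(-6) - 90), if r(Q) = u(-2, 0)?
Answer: 0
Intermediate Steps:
U(j, h) = 2*h
F(S) = 1/(-2 + S)
u(B, d) = B/(2*(-2 + 2*B)) (u(B, d) = (B/(-2 + 2*B))/2 = B/(2*(-2 + 2*B)))
r(Q) = ⅙ (r(Q) = (¼)*(-2)/(-1 - 2) = (¼)*(-2)/(-3) = (¼)*(-2)*(-⅓) = ⅙)
J(0, 11)*(r(-6) - 90) = 0*(⅙ - 90) = 0*(-539/6) = 0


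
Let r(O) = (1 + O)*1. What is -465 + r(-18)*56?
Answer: -1417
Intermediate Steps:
r(O) = 1 + O
-465 + r(-18)*56 = -465 + (1 - 18)*56 = -465 - 17*56 = -465 - 952 = -1417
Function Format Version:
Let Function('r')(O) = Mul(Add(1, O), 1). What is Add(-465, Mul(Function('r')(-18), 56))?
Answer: -1417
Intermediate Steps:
Function('r')(O) = Add(1, O)
Add(-465, Mul(Function('r')(-18), 56)) = Add(-465, Mul(Add(1, -18), 56)) = Add(-465, Mul(-17, 56)) = Add(-465, -952) = -1417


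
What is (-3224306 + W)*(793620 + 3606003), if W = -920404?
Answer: -18235161444330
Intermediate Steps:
(-3224306 + W)*(793620 + 3606003) = (-3224306 - 920404)*(793620 + 3606003) = -4144710*4399623 = -18235161444330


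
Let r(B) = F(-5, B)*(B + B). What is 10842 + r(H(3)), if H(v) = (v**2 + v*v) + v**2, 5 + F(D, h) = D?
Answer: 10302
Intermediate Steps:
F(D, h) = -5 + D
H(v) = 3*v**2 (H(v) = (v**2 + v**2) + v**2 = 2*v**2 + v**2 = 3*v**2)
r(B) = -20*B (r(B) = (-5 - 5)*(B + B) = -20*B)
10842 + r(H(3)) = 10842 - 60*3**2 = 10842 - 60*9 = 10842 - 20*27 = 10842 - 540 = 10302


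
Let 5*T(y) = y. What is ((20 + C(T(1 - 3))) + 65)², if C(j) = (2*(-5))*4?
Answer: 2025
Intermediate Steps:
T(y) = y/5
C(j) = -40 (C(j) = -10*4 = -40)
((20 + C(T(1 - 3))) + 65)² = ((20 - 40) + 65)² = (-20 + 65)² = 45² = 2025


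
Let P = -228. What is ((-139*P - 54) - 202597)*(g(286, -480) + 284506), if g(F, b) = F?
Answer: -48687755528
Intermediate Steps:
((-139*P - 54) - 202597)*(g(286, -480) + 284506) = ((-139*(-228) - 54) - 202597)*(286 + 284506) = ((31692 - 54) - 202597)*284792 = (31638 - 202597)*284792 = -170959*284792 = -48687755528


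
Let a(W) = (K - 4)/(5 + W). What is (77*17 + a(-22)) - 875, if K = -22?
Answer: 7404/17 ≈ 435.53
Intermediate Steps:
a(W) = -26/(5 + W) (a(W) = (-22 - 4)/(5 + W) = -26/(5 + W))
(77*17 + a(-22)) - 875 = (77*17 - 26/(5 - 22)) - 875 = (1309 - 26/(-17)) - 875 = (1309 - 26*(-1/17)) - 875 = (1309 + 26/17) - 875 = 22279/17 - 875 = 7404/17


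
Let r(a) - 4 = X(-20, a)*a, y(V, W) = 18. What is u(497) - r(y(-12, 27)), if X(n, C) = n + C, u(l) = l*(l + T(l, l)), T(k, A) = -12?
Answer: 241077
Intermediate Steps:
u(l) = l*(-12 + l) (u(l) = l*(l - 12) = l*(-12 + l))
X(n, C) = C + n
r(a) = 4 + a*(-20 + a) (r(a) = 4 + (a - 20)*a = 4 + (-20 + a)*a = 4 + a*(-20 + a))
u(497) - r(y(-12, 27)) = 497*(-12 + 497) - (4 + 18*(-20 + 18)) = 497*485 - (4 + 18*(-2)) = 241045 - (4 - 36) = 241045 - 1*(-32) = 241045 + 32 = 241077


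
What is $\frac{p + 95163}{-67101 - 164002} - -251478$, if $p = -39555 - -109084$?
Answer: $\frac{58117155542}{231103} \approx 2.5148 \cdot 10^{5}$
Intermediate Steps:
$p = 69529$ ($p = -39555 + 109084 = 69529$)
$\frac{p + 95163}{-67101 - 164002} - -251478 = \frac{69529 + 95163}{-67101 - 164002} - -251478 = \frac{164692}{-231103} + 251478 = 164692 \left(- \frac{1}{231103}\right) + 251478 = - \frac{164692}{231103} + 251478 = \frac{58117155542}{231103}$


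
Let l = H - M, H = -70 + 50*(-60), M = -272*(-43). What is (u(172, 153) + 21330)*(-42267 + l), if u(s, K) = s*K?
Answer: -2717394318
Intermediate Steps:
M = 11696
H = -3070 (H = -70 - 3000 = -3070)
l = -14766 (l = -3070 - 1*11696 = -3070 - 11696 = -14766)
u(s, K) = K*s
(u(172, 153) + 21330)*(-42267 + l) = (153*172 + 21330)*(-42267 - 14766) = (26316 + 21330)*(-57033) = 47646*(-57033) = -2717394318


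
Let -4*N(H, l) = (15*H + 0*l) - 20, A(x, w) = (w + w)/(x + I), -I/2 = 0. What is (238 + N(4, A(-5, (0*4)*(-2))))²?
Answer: 51984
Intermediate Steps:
I = 0 (I = -2*0 = 0)
A(x, w) = 2*w/x (A(x, w) = (w + w)/(x + 0) = (2*w)/x = 2*w/x)
N(H, l) = 5 - 15*H/4 (N(H, l) = -((15*H + 0*l) - 20)/4 = -((15*H + 0) - 20)/4 = -(15*H - 20)/4 = -(-20 + 15*H)/4 = 5 - 15*H/4)
(238 + N(4, A(-5, (0*4)*(-2))))² = (238 + (5 - 15/4*4))² = (238 + (5 - 15))² = (238 - 10)² = 228² = 51984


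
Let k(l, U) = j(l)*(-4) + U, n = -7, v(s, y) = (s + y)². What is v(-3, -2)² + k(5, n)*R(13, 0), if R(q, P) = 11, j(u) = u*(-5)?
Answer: 1648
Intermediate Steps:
j(u) = -5*u
k(l, U) = U + 20*l (k(l, U) = -5*l*(-4) + U = 20*l + U = U + 20*l)
v(-3, -2)² + k(5, n)*R(13, 0) = ((-3 - 2)²)² + (-7 + 20*5)*11 = ((-5)²)² + (-7 + 100)*11 = 25² + 93*11 = 625 + 1023 = 1648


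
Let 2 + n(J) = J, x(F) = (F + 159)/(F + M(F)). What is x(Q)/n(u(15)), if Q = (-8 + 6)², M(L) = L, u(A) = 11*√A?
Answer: 163/7244 + 1793*√15/14488 ≈ 0.50181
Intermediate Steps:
Q = 4 (Q = (-2)² = 4)
x(F) = (159 + F)/(2*F) (x(F) = (F + 159)/(F + F) = (159 + F)/((2*F)) = (159 + F)*(1/(2*F)) = (159 + F)/(2*F))
n(J) = -2 + J
x(Q)/n(u(15)) = ((½)*(159 + 4)/4)/(-2 + 11*√15) = ((½)*(¼)*163)/(-2 + 11*√15) = 163/(8*(-2 + 11*√15))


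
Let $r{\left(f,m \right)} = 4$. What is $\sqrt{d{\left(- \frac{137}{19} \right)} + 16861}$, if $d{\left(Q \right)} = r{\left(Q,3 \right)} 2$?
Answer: $\sqrt{16869} \approx 129.88$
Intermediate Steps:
$d{\left(Q \right)} = 8$ ($d{\left(Q \right)} = 4 \cdot 2 = 8$)
$\sqrt{d{\left(- \frac{137}{19} \right)} + 16861} = \sqrt{8 + 16861} = \sqrt{16869}$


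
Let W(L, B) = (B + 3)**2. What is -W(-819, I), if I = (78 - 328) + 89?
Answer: -24964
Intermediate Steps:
I = -161 (I = -250 + 89 = -161)
W(L, B) = (3 + B)**2
-W(-819, I) = -(3 - 161)**2 = -1*(-158)**2 = -1*24964 = -24964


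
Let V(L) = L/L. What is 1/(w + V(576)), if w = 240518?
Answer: 1/240519 ≈ 4.1577e-6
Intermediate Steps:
V(L) = 1
1/(w + V(576)) = 1/(240518 + 1) = 1/240519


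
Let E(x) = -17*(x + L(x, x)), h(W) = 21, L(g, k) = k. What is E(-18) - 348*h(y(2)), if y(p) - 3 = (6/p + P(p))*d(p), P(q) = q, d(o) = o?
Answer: -6696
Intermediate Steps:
y(p) = 3 + p*(p + 6/p) (y(p) = 3 + (6/p + p)*p = 3 + (p + 6/p)*p = 3 + p*(p + 6/p))
E(x) = -34*x (E(x) = -17*(x + x) = -34*x)
E(-18) - 348*h(y(2)) = -34*(-18) - 348*21 = 612 - 7308 = -6696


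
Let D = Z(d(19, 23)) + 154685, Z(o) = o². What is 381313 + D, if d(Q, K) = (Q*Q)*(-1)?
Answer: 666319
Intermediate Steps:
d(Q, K) = -Q² (d(Q, K) = Q²*(-1) = -Q²)
D = 285006 (D = (-1*19²)² + 154685 = (-1*361)² + 154685 = (-361)² + 154685 = 130321 + 154685 = 285006)
381313 + D = 381313 + 285006 = 666319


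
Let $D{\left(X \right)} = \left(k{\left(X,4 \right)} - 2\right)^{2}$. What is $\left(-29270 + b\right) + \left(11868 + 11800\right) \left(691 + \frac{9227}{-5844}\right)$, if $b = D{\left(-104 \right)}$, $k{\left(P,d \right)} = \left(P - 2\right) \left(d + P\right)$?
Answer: $\frac{187892712883}{1461} \approx 1.2861 \cdot 10^{8}$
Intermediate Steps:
$k{\left(P,d \right)} = \left(-2 + P\right) \left(P + d\right)$
$D{\left(X \right)} = \left(-10 + X^{2} + 2 X\right)^{2}$ ($D{\left(X \right)} = \left(\left(X^{2} - 2 X - 8 + X 4\right) - 2\right)^{2} = \left(\left(X^{2} - 2 X - 8 + 4 X\right) - 2\right)^{2} = \left(\left(-8 + X^{2} + 2 X\right) - 2\right)^{2} = \left(-10 + X^{2} + 2 X\right)^{2}$)
$b = 112317604$ ($b = \left(-10 + \left(-104\right)^{2} + 2 \left(-104\right)\right)^{2} = \left(-10 + 10816 - 208\right)^{2} = 10598^{2} = 112317604$)
$\left(-29270 + b\right) + \left(11868 + 11800\right) \left(691 + \frac{9227}{-5844}\right) = \left(-29270 + 112317604\right) + \left(11868 + 11800\right) \left(691 + \frac{9227}{-5844}\right) = 112288334 + 23668 \left(691 + 9227 \left(- \frac{1}{5844}\right)\right) = 112288334 + 23668 \left(691 - \frac{9227}{5844}\right) = 112288334 + 23668 \cdot \frac{4028977}{5844} = 112288334 + \frac{23839456909}{1461} = \frac{187892712883}{1461}$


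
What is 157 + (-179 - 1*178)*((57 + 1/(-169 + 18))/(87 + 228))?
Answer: 209303/2265 ≈ 92.407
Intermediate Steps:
157 + (-179 - 1*178)*((57 + 1/(-169 + 18))/(87 + 228)) = 157 + (-179 - 178)*((57 + 1/(-151))/315) = 157 - 357*(57 - 1/151)/315 = 157 - 3072342/(151*315) = 157 - 357*8606/47565 = 157 - 146302/2265 = 209303/2265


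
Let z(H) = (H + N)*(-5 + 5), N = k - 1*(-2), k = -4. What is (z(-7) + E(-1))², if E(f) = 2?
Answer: 4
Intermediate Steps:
N = -2 (N = -4 - 1*(-2) = -4 + 2 = -2)
z(H) = 0 (z(H) = (H - 2)*(-5 + 5) = (-2 + H)*0 = 0)
(z(-7) + E(-1))² = (0 + 2)² = 2² = 4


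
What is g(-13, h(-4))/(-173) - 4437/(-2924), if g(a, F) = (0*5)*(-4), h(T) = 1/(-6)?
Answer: 261/172 ≈ 1.5174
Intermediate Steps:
h(T) = -⅙
g(a, F) = 0 (g(a, F) = 0*(-4) = 0)
g(-13, h(-4))/(-173) - 4437/(-2924) = 0/(-173) - 4437/(-2924) = 0*(-1/173) - 4437*(-1/2924) = 0 + 261/172 = 261/172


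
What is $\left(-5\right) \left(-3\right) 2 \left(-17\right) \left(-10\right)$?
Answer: $5100$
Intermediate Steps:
$\left(-5\right) \left(-3\right) 2 \left(-17\right) \left(-10\right) = 15 \cdot 2 \left(-17\right) \left(-10\right) = 30 \left(-17\right) \left(-10\right) = \left(-510\right) \left(-10\right) = 5100$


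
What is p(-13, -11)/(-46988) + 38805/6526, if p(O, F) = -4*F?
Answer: 35059273/5896994 ≈ 5.9453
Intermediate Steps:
p(-13, -11)/(-46988) + 38805/6526 = -4*(-11)/(-46988) + 38805/6526 = 44*(-1/46988) + 38805*(1/6526) = -11/11747 + 2985/502 = 35059273/5896994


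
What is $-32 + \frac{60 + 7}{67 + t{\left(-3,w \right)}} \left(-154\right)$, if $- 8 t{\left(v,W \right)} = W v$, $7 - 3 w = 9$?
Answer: $- \frac{49816}{267} \approx -186.58$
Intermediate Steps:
$w = - \frac{2}{3}$ ($w = \frac{7}{3} - 3 = - \frac{2}{3} \approx -0.66667$)
$t{\left(v,W \right)} = - \frac{W v}{8}$
$-32 + \frac{60 + 7}{67 + t{\left(-3,w \right)}} \left(-154\right) = -32 + \frac{60 + 7}{67 - \left(- \frac{1}{12}\right) \left(-3\right)} \left(-154\right) = -32 + \frac{67}{67 - \frac{1}{4}} \left(-154\right) = -32 + \frac{67}{\frac{267}{4}} \left(-154\right) = -32 + 67 \cdot \frac{4}{267} \left(-154\right) = -32 + \frac{268}{267} \left(-154\right) = -32 - \frac{41272}{267} = - \frac{49816}{267}$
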